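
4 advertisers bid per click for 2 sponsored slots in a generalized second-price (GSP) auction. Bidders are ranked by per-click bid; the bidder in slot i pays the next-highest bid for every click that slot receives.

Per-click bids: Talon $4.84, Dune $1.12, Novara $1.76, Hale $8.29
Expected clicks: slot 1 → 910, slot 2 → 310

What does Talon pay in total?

Per-click bids in order: $8.29 (Hale) > $4.84 (Talon) > $1.76 (Novara) > …
Talon holds slot 2 → pays next bid $1.76 × 310 clicks = $545.60.

Talon pays $545.60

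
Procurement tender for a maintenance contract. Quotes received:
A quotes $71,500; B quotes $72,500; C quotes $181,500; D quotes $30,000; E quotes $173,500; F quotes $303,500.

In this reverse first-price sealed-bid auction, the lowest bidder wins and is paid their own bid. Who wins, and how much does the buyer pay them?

D is paid $30,000

Reverse first-price sealed-bid auction: the lowest bidder wins and is paid their own bid.
Sorting bids: 30,000 (D) < 71,500 (A) < 72,500 (B) < 173,500 (E) < 181,500 (C) < 303,500 (F)
D has the lowest bid and is paid exactly that: $30,000.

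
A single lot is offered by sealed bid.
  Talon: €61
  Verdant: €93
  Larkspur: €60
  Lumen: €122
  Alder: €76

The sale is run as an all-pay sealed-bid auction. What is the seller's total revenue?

Rule: the highest bidder wins the item, but every bidder pays their own bid.
Sorting bids: 122 (Lumen) > 93 (Verdant) > 76 (Alder) > 61 (Talon) > 60 (Larkspur)
Every bidder forfeits their bid regardless of winning.
Revenue = 61 + 93 + 60 + 122 + 76 = €412.

Total revenue: €412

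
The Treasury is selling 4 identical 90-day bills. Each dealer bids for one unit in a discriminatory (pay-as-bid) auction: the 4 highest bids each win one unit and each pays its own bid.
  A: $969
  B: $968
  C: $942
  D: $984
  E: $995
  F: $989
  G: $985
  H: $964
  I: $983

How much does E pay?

Bids ranked high→low: 995 (E), 989 (F), 985 (G), 984 (D), 983 (I), 969 (A), …
The 4 highest are E, F, G, D.
E wins → own bid $995.

E pays $995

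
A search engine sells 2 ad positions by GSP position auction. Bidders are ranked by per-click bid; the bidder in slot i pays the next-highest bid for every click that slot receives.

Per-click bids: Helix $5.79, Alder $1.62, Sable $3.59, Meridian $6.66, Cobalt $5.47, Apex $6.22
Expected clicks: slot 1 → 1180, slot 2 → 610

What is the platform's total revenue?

Total revenue: $10871.50

Per-click bids in order: $6.66 (Meridian) > $6.22 (Apex) > $5.79 (Helix) > …
Slot 1: Meridian pays $6.22 × 1180 = $7339.60
Slot 2: Apex pays $5.79 × 610 = $3531.90
Total = $10871.50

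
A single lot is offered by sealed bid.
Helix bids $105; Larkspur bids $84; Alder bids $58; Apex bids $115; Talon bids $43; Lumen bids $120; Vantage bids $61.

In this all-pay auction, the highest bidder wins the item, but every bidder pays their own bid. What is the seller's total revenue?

Total revenue: $586

Rule: the highest bidder wins the item, but every bidder pays their own bid.
Bids ranked: 120 (Lumen) > 115 (Apex) > 105 (Helix) > 84 (Larkspur) > 61 (Vantage) > 58 (Alder) > …
Lumen wins with the top bid; all bids are sunk regardless.
Every bidder forfeits their bid regardless of winning.
Revenue = 105 + 84 + 58 + 115 + 43 + 120 + 61 = $586.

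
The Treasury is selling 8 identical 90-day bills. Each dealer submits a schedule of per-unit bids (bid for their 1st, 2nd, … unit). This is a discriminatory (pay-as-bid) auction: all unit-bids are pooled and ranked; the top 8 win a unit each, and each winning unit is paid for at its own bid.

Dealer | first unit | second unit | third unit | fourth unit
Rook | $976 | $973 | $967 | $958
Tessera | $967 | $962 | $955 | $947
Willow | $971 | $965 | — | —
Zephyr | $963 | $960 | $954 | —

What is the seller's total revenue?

Total revenue: $7,744

Merging the schedules and taking the best 8: 976 (Rook-1), 973 (Rook-2), 971 (Willow-1), 967 (Rook-3), 967 (Tessera-1), 965 (Willow-2), 963 (Zephyr-1), 962 (Tessera-2)
Next rejected bid: $960 (not a price — pay-as-bid).
Each winning unit pays its own bid.
Revenue = 976 + 973 + 971 + 967 + 967 + 965 + 963 + 962 = $7,744.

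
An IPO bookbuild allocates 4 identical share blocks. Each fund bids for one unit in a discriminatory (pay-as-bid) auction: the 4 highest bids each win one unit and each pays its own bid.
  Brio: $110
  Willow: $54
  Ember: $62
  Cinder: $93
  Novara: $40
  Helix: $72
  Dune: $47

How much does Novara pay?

Sorting: 110 (Brio), 93 (Cinder), 72 (Helix), 62 (Ember), 54 (Willow), 47 (Dune), …
Winners (4 units): Brio, Cinder, Helix, Ember.
Novara does not win → $0.

Novara pays $0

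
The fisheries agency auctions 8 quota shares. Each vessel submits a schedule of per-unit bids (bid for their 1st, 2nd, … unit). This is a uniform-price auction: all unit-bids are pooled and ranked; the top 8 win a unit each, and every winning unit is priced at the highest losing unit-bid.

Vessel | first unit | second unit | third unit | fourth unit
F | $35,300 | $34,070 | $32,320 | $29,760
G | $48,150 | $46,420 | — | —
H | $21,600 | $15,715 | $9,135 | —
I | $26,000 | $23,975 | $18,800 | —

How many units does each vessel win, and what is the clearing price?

F 4, G 2, I 2; clearing price $21,600

All unit-bids, highest first — top 8: 48,150 (G-1), 46,420 (G-2), 35,300 (F-1), 34,070 (F-2), 32,320 (F-3), 29,760 (F-4), 26,000 (I-1), 23,975 (I-2)
Highest rejected unit-bid = $21,600.
Allocation: F 4, G 2, I 2.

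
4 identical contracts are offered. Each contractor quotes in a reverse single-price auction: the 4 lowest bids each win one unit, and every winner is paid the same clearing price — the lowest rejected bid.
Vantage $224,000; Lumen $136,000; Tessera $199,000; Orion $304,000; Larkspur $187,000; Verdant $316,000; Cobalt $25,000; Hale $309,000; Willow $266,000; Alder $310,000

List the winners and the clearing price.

Ordering the bids: 25,000 (Cobalt), 136,000 (Lumen), 187,000 (Larkspur), 199,000 (Tessera), 224,000 (Vantage), 266,000 (Willow), …
Winners (4 units): Cobalt, Lumen, Larkspur, Tessera.
Clearing price = lowest rejected bid = $224,000.

Cobalt, Lumen, Larkspur, Tessera; each is paid $224,000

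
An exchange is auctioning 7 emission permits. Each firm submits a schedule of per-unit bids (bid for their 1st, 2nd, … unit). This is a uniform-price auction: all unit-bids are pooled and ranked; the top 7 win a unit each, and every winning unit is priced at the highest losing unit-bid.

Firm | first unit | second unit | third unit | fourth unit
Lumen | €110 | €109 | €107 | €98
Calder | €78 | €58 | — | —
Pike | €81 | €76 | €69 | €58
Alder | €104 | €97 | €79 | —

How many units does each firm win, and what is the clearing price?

All unit-bids, highest first — top 7: 110 (Lumen-1), 109 (Lumen-2), 107 (Lumen-3), 104 (Alder-1), 98 (Lumen-4), 97 (Alder-2), 81 (Pike-1)
Highest rejected unit-bid = €79.
Allocation: Alder 2, Lumen 4, Pike 1.

Alder 2, Lumen 4, Pike 1; clearing price €79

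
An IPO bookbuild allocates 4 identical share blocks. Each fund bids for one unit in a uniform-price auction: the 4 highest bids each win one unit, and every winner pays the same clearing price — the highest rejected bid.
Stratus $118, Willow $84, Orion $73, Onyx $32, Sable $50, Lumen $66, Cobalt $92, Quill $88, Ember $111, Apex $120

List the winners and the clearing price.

Bids ranked high→low: 120 (Apex), 118 (Stratus), 111 (Ember), 92 (Cobalt), 88 (Quill), 84 (Willow), …
Top 4: Apex, Stratus, Ember, Cobalt.
Highest unsuccessful bid: $88 → clearing price.

Apex, Stratus, Ember, Cobalt; each pays $88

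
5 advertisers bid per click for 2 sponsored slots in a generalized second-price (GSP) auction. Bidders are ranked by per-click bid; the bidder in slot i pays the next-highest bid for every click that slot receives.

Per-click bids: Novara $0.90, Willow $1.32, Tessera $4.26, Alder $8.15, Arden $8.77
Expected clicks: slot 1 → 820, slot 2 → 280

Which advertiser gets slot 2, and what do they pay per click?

Sorting advertisers: $8.77 (Arden) > $8.15 (Alder) > $4.26 (Tessera) > …
Slot 2 goes to the second-ranked bidder, Alder, who pays the next bid down: $4.26/click.

Alder; $4.26 per click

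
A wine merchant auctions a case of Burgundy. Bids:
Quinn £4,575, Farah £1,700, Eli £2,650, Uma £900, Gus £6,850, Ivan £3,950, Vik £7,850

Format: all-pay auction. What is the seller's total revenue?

Total revenue: £28,475

All-pay auction: the highest bidder wins the item, but every bidder pays their own bid.
Bids ranked: 7,850 (Vik) > 6,850 (Gus) > 4,575 (Quinn) > 3,950 (Ivan) > 2,650 (Eli) > 1,700 (Farah) > …
Every bidder forfeits their bid regardless of winning.
Revenue = 4,575 + 1,700 + 2,650 + 900 + 6,850 + 3,950 + 7,850 = £28,475.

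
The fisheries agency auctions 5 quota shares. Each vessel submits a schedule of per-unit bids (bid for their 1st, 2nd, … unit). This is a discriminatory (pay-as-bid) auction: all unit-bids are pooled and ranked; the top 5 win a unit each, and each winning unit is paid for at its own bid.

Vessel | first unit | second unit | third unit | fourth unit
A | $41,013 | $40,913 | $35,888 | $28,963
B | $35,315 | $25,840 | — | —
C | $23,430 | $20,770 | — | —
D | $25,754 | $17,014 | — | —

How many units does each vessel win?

All unit-bids, highest first — top 5: 41,013 (A-1), 40,913 (A-2), 35,888 (A-3), 35,315 (B-1), 28,963 (A-4)
Next rejected bid: $25,840 (not a price — pay-as-bid).
Allocation: A 4, B 1.

A 4, B 1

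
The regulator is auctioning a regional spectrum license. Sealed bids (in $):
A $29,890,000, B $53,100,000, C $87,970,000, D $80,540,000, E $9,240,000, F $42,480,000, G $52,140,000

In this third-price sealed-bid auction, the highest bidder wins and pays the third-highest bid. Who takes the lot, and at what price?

C pays $53,100,000

Rule: the highest bidder wins and pays the third-highest bid.
Bids in order: 87,970,000 (C) > 80,540,000 (D) > 53,100,000 (B) > 52,140,000 (G) > 42,480,000 (F) > 29,890,000 (A) > …
C is highest; pays the third-highest bid, $53,100,000.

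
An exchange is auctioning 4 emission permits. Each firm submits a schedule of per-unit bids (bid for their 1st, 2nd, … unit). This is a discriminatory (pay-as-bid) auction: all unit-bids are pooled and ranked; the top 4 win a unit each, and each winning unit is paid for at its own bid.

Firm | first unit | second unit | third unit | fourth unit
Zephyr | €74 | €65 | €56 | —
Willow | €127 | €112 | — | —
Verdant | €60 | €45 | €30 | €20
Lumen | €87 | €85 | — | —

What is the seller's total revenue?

Total revenue: €411

Merging the schedules and taking the best 4: 127 (Willow-1), 112 (Willow-2), 87 (Lumen-1), 85 (Lumen-2)
Next rejected bid: €74 (not a price — pay-as-bid).
Each winning unit pays its own bid.
Revenue = 127 + 112 + 87 + 85 = €411.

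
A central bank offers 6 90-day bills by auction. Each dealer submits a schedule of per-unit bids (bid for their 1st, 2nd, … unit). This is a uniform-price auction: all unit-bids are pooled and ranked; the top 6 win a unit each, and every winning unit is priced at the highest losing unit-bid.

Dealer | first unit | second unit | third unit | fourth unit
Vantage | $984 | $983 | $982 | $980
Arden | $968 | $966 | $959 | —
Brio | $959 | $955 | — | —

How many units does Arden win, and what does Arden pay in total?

Arden: 2 units, pays $1,918

Merging the schedules and taking the best 6: 984 (Vantage-1), 983 (Vantage-2), 982 (Vantage-3), 980 (Vantage-4), 968 (Arden-1), 966 (Arden-2)
First bid not allocated: $959.
Arden wins 2 unit(s) at $959 each.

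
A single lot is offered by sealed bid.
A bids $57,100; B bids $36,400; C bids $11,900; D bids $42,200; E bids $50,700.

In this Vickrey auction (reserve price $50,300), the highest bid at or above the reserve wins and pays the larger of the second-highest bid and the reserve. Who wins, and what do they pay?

A pays $50,700

Bids in order: 57,100 (A) > 50,700 (E) > 42,200 (D) > 36,400 (B) > 11,900 (C)
A has the top bid at or above the reserve ($57,100).
max(second-highest $50,700, reserve $50,300) = $50,700; the reserve does not bind.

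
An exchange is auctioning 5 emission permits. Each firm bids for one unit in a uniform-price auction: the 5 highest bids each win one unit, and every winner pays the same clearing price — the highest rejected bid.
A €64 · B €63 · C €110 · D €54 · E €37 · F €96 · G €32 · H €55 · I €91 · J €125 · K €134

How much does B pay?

B pays €0

Bids ranked high→low: 134 (K), 125 (J), 110 (C), 96 (F), 91 (I), 64 (A), 63 (B), …
The 5 highest are K, J, C, F, I.
Clearing price = highest rejected bid = €64.
B does not win → pays €0.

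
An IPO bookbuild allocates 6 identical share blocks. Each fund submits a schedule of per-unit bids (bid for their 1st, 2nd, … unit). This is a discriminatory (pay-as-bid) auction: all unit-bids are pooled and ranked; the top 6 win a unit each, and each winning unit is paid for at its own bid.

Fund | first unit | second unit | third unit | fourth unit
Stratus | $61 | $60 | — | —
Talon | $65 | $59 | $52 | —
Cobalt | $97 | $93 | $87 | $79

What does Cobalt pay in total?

Pooled unit-bids ranked (top 6): 97 (Cobalt-1), 93 (Cobalt-2), 87 (Cobalt-3), 79 (Cobalt-4), 65 (Talon-1), 61 (Stratus-1)
Next rejected bid: $60 (not a price — pay-as-bid).
Cobalt's winning unit-bids: 97 + 93 + 87 + 79 = $356.

Cobalt pays $356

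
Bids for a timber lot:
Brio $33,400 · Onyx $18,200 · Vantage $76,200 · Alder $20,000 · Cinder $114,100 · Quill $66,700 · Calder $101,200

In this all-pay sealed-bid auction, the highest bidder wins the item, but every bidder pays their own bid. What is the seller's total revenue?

Total revenue: $429,800

Sorting bids: 114,100 (Cinder) > 101,200 (Calder) > 76,200 (Vantage) > 66,700 (Quill) > 33,400 (Brio) > 20,000 (Alder) > …
Every bidder forfeits their bid regardless of winning.
Revenue = 33,400 + 18,200 + 76,200 + 20,000 + 114,100 + 66,700 + 101,200 = $429,800.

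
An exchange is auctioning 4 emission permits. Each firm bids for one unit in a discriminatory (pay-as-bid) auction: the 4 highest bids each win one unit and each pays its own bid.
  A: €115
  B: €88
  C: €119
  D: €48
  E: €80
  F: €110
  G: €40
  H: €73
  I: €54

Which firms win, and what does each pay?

C €119, A €115, F €110, B €88

Sorting: 119 (C), 115 (A), 110 (F), 88 (B), 80 (E), 73 (H), …
The 4 highest are C, A, F, B.
Each winner pays its own bid: C €119, A €115, F €110, B €88.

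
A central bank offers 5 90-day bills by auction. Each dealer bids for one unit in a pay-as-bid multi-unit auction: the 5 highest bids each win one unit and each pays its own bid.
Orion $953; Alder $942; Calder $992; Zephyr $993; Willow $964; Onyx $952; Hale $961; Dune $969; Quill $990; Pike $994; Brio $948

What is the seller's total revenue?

Bids ranked high→low: 994 (Pike), 993 (Zephyr), 992 (Calder), 990 (Quill), 969 (Dune), 964 (Willow), 961 (Hale), …
The 5 highest are Pike, Zephyr, Calder, Quill, Dune.
Total revenue = 994 + 993 + 992 + 990 + 969 = $4,938.

Total revenue: $4,938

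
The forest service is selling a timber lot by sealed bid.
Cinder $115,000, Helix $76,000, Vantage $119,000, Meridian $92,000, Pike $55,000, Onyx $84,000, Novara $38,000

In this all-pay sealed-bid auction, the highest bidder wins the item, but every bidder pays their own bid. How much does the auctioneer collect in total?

Bids in order: 119,000 (Vantage) > 115,000 (Cinder) > 92,000 (Meridian) > 84,000 (Onyx) > 76,000 (Helix) > 55,000 (Pike) > …
Every bidder forfeits their bid regardless of winning.
Revenue = 115,000 + 76,000 + 119,000 + 92,000 + 55,000 + 84,000 + 38,000 = $579,000.

Total revenue: $579,000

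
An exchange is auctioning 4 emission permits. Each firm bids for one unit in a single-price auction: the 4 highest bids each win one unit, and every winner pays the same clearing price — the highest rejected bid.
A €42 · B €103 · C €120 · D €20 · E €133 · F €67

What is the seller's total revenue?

Total revenue: €168

Bids ranked high→low: 133 (E), 120 (C), 103 (B), 67 (F), 42 (A), 20 (D)
Winners (4 units): E, C, B, F.
First losing bid is A's €42, which sets the uniform price.
Total revenue = 4 × €42 = €168.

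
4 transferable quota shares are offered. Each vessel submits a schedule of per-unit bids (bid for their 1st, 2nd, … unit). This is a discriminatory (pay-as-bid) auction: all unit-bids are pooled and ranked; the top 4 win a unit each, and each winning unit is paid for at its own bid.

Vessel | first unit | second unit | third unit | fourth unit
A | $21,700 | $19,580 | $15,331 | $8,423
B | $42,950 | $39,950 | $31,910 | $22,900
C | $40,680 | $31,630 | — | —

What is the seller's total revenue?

Merging the schedules and taking the best 4: 42,950 (B-1), 40,680 (C-1), 39,950 (B-2), 31,910 (B-3)
Next rejected bid: $31,630 (not a price — pay-as-bid).
Each winning unit pays its own bid.
Revenue = 42,950 + 40,680 + 39,950 + 31,910 = $155,490.

Total revenue: $155,490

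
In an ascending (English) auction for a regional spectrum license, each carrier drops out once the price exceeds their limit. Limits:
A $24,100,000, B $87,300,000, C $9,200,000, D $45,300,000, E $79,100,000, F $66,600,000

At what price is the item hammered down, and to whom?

B wins at $79,100,000

Sorting limits: 87,300,000 (B) > 79,100,000 (E) > 66,600,000 (F) > 45,300,000 (D) > 24,100,000 (A) > 9,200,000 (C)
Bidding ends when E exits at $79,100,000; B takes it.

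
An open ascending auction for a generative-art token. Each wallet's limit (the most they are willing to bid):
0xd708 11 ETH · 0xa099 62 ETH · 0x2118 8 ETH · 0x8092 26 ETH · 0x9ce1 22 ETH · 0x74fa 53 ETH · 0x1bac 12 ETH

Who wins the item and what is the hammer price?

0xa099 wins at 53 ETH

Open ascending-bid auction: the price rises until one bidder remains; the winner pays the price at which the last rival dropped out.
Limits ranked: 62 (0xa099) > 53 (0x74fa) > 26 (0x8092) > 22 (0x9ce1) > 12 (0x1bac) > 11 (0xd708) > …
0x74fa is the last rival to drop out, at 53 ETH; 0xa099 remains and wins at that price.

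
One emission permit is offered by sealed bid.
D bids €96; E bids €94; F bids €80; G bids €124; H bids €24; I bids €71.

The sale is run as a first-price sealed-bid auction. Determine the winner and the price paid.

Bids ranked: 124 (G) > 96 (D) > 94 (E) > 80 (F) > 71 (I) > 24 (H)
First-price: G pays what they bid, €124.

G pays €124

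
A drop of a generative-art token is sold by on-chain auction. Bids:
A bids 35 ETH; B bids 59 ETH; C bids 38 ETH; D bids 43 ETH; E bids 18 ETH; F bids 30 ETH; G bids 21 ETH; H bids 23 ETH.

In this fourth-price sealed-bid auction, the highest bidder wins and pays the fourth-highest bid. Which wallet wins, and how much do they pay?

Bids in order: 59 (B) > 43 (D) > 38 (C) > 35 (A) > 30 (F) > 23 (H) > …
B is highest; pays the fourth-highest bid, 35 ETH.

B pays 35 ETH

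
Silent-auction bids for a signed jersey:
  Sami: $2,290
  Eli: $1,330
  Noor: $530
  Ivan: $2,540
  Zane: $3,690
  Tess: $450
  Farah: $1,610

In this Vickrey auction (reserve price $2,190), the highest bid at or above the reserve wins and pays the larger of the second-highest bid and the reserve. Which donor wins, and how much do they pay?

Zane pays $2,540

Sorting bids: 3,690 (Zane) > 2,540 (Ivan) > 2,290 (Sami) > 1,610 (Farah) > 1,330 (Eli) > 530 (Noor) > …
Zane has the top bid at or above the reserve ($3,690).
Second-highest bid $2,540 exceeds the reserve $2,190 → payment $2,540.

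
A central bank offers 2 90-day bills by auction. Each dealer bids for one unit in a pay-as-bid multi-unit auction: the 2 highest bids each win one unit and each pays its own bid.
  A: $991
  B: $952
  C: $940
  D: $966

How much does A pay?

A pays $991

Ordering the bids: 991 (A), 966 (D), 952 (B), 940 (C)
The 2 highest are A, D.
A wins → own bid $991.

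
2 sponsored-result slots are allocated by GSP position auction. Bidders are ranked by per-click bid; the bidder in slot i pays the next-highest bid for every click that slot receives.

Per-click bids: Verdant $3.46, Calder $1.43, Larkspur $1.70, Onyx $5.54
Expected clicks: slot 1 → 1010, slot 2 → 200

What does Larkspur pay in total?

Larkspur pays $0.00

Per-click bids in order: $5.54 (Onyx) > $3.46 (Verdant) > $1.70 (Larkspur) > …
Larkspur ranks below slot 2 → no slot, pays nothing.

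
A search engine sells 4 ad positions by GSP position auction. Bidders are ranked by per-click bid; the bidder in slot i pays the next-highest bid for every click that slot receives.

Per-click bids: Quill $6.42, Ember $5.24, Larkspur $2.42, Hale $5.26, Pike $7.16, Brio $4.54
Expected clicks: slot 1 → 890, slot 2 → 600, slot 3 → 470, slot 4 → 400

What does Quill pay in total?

Quill pays $3156.00

Ranked by bid: $7.16 (Pike) > $6.42 (Quill) > $5.26 (Hale) > $5.24 (Ember) > $4.54 (Brio) > …
Quill holds slot 2 → pays next bid $5.26 × 600 clicks = $3156.00.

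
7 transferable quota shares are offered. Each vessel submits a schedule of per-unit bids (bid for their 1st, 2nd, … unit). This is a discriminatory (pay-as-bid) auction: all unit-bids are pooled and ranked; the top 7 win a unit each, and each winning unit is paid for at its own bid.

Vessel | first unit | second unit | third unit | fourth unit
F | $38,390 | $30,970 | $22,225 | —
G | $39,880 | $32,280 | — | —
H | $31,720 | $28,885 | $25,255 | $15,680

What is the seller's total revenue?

Total revenue: $227,380

All unit-bids, highest first — top 7: 39,880 (G-1), 38,390 (F-1), 32,280 (G-2), 31,720 (H-1), 30,970 (F-2), 28,885 (H-2), 25,255 (H-3)
Next rejected bid: $22,225 (not a price — pay-as-bid).
Each winning unit pays its own bid.
Revenue = 39,880 + 38,390 + 32,280 + 31,720 + 30,970 + 28,885 + 25,255 = $227,380.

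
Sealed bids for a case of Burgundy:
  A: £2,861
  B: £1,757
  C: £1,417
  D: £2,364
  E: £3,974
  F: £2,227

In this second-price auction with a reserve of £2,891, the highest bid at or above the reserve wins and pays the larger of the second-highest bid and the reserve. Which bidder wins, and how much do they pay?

Bids in order: 3,974 (E) > 2,861 (A) > 2,364 (D) > 2,227 (F) > 1,757 (B) > 1,417 (C)
Highest eligible bid: E at £3,974.
max(second-highest £2,861, reserve £2,891) = £2,891.

E pays £2,891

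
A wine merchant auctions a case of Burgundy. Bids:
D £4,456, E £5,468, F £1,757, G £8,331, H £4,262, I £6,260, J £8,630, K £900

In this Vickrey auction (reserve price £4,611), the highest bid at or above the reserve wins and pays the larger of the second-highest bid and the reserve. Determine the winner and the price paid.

J pays £8,331

Bids in order: 8,630 (J) > 8,331 (G) > 6,260 (I) > 5,468 (E) > 4,456 (D) > 4,262 (H) > …
Highest eligible bid: J at £8,630.
max(second-highest £8,331, reserve £4,611) = £8,331; the reserve does not bind.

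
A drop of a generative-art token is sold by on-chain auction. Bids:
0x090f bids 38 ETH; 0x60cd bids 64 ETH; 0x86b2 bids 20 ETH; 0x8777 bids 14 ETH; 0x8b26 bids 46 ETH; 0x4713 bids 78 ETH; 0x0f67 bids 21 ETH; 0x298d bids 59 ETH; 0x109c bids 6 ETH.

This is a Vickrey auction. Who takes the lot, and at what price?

Rule: the highest bidder wins and pays the second-highest bid.
Bids in order: 78 (0x4713) > 64 (0x60cd) > 59 (0x298d) > 46 (0x8b26) > 38 (0x090f) > 21 (0x0f67) > …
0x4713 is highest; pays the second-highest bid, 64 ETH.

0x4713 pays 64 ETH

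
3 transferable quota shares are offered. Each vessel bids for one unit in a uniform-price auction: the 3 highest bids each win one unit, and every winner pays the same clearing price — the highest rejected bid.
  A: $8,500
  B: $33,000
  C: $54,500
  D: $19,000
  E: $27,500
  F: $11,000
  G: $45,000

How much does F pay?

F pays $0

Bids ranked high→low: 54,500 (C), 45,000 (G), 33,000 (B), 27,500 (E), 19,000 (D), …
Top 3: C, G, B.
Highest unsuccessful bid: $27,500 → clearing price.
F does not win → pays $0.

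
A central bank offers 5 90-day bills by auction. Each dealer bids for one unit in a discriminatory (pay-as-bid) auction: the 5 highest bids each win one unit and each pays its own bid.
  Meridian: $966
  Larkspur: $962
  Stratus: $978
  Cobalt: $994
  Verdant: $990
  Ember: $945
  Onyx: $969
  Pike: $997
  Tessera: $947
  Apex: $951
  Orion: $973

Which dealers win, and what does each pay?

Bids ranked high→low: 997 (Pike), 994 (Cobalt), 990 (Verdant), 978 (Stratus), 973 (Orion), 969 (Onyx), 966 (Meridian), …
The 5 highest are Pike, Cobalt, Verdant, Stratus, Orion.
Each winner pays its own bid: Pike $997, Cobalt $994, Verdant $990, Stratus $978, Orion $973.

Pike $997, Cobalt $994, Verdant $990, Stratus $978, Orion $973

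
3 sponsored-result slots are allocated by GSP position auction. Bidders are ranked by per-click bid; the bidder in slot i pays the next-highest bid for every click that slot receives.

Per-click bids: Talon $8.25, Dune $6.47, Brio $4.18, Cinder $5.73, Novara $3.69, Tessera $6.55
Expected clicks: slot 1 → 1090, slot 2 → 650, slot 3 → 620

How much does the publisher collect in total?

Total revenue: $14897.60

Sorting advertisers: $8.25 (Talon) > $6.55 (Tessera) > $6.47 (Dune) > $5.73 (Cinder) > …
Slot 1: Talon pays $6.55 × 1090 = $7139.50
Slot 2: Tessera pays $6.47 × 650 = $4205.50
Slot 3: Dune pays $5.73 × 620 = $3552.60
Total = $14897.60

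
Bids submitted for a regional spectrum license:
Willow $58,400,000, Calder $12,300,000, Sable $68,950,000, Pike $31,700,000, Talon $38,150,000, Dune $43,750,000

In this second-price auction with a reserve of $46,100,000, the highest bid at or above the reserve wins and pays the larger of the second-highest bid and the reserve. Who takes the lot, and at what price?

Sable pays $58,400,000

Rule: the highest bid at or above the reserve wins and pays the larger of the second-highest bid and the reserve.
Bids in order: 68,950,000 (Sable) > 58,400,000 (Willow) > 43,750,000 (Dune) > 38,150,000 (Talon) > 31,700,000 (Pike) > 12,300,000 (Calder)
Sable has the top bid at or above the reserve ($68,950,000).
Second-highest bid $58,400,000 exceeds the reserve $46,100,000 → payment $58,400,000.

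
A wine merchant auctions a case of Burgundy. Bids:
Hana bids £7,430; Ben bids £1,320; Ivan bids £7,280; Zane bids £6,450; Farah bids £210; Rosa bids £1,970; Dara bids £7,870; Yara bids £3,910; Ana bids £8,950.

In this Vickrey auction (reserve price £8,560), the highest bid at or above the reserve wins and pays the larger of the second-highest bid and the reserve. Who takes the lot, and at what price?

Ana pays £8,560

Bids ranked: 8,950 (Ana) > 7,870 (Dara) > 7,430 (Hana) > 7,280 (Ivan) > 6,450 (Zane) > 3,910 (Yara) > …
Highest eligible bid: Ana at £8,950.
Second-highest bid £7,870 is below the reserve £8,560, so the reserve binds → payment £8,560.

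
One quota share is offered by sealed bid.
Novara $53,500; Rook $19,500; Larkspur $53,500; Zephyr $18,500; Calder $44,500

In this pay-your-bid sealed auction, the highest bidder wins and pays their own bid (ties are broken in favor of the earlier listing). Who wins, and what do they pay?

Rule: the highest bidder wins and pays their own bid.
Bids in order: 53,500 (Novara) > 53,500 (Larkspur) > 44,500 (Calder) > 19,500 (Rook) > 18,500 (Zephyr)
Novara and Larkspur tie at $53,500; tie-break gives it to Novara.
First-price: Novara pays what they bid, $53,500.

Novara pays $53,500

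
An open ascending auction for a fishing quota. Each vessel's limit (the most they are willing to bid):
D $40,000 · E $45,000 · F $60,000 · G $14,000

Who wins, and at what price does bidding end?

F wins at $45,000

Limits ranked: 60,000 (F) > 45,000 (E) > 40,000 (D) > 14,000 (G)
Bidding ends when E exits at $45,000; F takes it.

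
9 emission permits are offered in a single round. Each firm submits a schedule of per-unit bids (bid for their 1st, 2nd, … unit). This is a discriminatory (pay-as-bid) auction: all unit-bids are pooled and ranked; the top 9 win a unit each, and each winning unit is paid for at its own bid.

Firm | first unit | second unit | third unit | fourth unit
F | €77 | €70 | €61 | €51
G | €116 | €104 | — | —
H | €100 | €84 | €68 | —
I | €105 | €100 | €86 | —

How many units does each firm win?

All unit-bids, highest first — top 9: 116 (G-1), 105 (I-1), 104 (G-2), 100 (H-1), 100 (I-2), 86 (I-3), 84 (H-2), 77 (F-1), 70 (F-2)
Next rejected bid: €68 (not a price — pay-as-bid).
Allocation: F 2, G 2, H 2, I 3.

F 2, G 2, H 2, I 3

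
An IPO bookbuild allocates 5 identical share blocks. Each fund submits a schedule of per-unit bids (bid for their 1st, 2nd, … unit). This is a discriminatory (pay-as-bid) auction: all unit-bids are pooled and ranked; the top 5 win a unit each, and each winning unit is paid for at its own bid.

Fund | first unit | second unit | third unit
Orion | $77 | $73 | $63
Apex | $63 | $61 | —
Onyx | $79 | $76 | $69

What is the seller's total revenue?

Merging the schedules and taking the best 5: 79 (Onyx-1), 77 (Orion-1), 76 (Onyx-2), 73 (Orion-2), 69 (Onyx-3)
Next rejected bid: $63 (not a price — pay-as-bid).
Each winning unit pays its own bid.
Revenue = 79 + 77 + 76 + 73 + 69 = $374.

Total revenue: $374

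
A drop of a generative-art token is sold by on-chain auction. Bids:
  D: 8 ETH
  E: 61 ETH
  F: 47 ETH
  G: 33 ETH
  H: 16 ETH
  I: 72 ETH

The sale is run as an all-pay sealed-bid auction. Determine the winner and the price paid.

I pays 72 ETH

Sorting bids: 72 (I) > 61 (E) > 47 (F) > 33 (G) > 16 (H) > 8 (D)
I is highest and takes the item; every bidder forfeits their bid.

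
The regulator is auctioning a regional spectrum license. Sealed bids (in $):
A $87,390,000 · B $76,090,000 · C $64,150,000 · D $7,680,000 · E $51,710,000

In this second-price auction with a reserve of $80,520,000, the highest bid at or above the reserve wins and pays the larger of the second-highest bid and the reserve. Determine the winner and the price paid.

Bids ranked: 87,390,000 (A) > 76,090,000 (B) > 64,150,000 (C) > 51,710,000 (E) > 7,680,000 (D)
A has the top bid at or above the reserve ($87,390,000).
Second-highest bid $76,090,000 is below the reserve $80,520,000, so the reserve binds → payment $80,520,000.

A pays $80,520,000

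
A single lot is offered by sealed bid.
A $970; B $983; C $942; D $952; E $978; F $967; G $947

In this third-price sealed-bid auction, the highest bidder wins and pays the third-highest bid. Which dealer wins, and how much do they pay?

B pays $970

Bids in order: 983 (B) > 978 (E) > 970 (A) > 967 (F) > 952 (D) > 947 (G) > …
B is highest; pays the third-highest bid, $970.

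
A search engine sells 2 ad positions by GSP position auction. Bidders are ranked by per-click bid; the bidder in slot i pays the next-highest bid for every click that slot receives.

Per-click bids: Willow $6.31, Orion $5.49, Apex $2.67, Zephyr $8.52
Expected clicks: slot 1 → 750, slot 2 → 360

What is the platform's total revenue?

Per-click bids in order: $8.52 (Zephyr) > $6.31 (Willow) > $5.49 (Orion) > …
Slot 1: Zephyr pays $6.31 × 750 = $4732.50
Slot 2: Willow pays $5.49 × 360 = $1976.40
Total = $6708.90

Total revenue: $6708.90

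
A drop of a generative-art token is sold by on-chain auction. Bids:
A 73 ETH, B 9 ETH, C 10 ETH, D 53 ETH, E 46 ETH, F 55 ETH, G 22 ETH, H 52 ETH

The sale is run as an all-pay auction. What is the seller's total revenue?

Sorting bids: 73 (A) > 55 (F) > 53 (D) > 52 (H) > 46 (E) > 22 (G) > …
Every bidder forfeits their bid regardless of winning.
Revenue = 73 + 9 + 10 + 53 + 46 + 55 + 22 + 52 = 320 ETH.

Total revenue: 320 ETH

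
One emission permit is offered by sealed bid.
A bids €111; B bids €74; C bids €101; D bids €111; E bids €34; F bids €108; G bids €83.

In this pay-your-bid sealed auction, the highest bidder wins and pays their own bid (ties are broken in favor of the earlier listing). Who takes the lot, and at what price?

Bids ranked: 111 (A) > 111 (D) > 108 (F) > 101 (C) > 83 (G) > 74 (B) > …
Tie at €111 → A wins by tie-break.
First-price: A pays what they bid, €111.

A pays €111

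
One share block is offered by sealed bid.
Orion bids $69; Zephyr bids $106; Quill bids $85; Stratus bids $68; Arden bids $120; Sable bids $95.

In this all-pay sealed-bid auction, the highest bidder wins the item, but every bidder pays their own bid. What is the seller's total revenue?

Rule: the highest bidder wins the item, but every bidder pays their own bid.
Bids in order: 120 (Arden) > 106 (Zephyr) > 95 (Sable) > 85 (Quill) > 69 (Orion) > 68 (Stratus)
Every bidder forfeits their bid regardless of winning.
Revenue = 69 + 106 + 85 + 68 + 120 + 95 = $543.

Total revenue: $543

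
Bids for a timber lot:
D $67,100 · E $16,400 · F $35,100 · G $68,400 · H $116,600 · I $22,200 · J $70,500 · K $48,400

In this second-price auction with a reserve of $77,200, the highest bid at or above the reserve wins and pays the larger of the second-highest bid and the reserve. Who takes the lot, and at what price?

H pays $77,200

Bids in order: 116,600 (H) > 70,500 (J) > 68,400 (G) > 67,100 (D) > 48,400 (K) > 35,100 (F) > …
H has the top bid at or above the reserve ($116,600).
max(second-highest $70,500, reserve $77,200) = $77,200.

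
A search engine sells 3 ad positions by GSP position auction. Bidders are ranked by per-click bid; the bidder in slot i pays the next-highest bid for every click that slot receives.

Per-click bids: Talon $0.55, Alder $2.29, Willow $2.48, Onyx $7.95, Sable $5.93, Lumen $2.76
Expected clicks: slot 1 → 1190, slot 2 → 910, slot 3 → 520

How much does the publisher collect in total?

Total revenue: $10857.90

Per-click bids in order: $7.95 (Onyx) > $5.93 (Sable) > $2.76 (Lumen) > $2.48 (Willow) > …
Slot 1: Onyx pays $5.93 × 1190 = $7056.70
Slot 2: Sable pays $2.76 × 910 = $2511.60
Slot 3: Lumen pays $2.48 × 520 = $1289.60
Total = $10857.90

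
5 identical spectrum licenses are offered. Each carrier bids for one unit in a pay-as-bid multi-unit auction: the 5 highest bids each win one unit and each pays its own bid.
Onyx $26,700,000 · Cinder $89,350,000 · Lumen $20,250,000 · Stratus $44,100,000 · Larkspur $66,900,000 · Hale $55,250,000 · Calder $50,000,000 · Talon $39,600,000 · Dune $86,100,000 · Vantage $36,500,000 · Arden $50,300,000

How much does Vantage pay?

Sorting: 89,350,000 (Cinder), 86,100,000 (Dune), 66,900,000 (Larkspur), 55,250,000 (Hale), 50,300,000 (Arden), 50,000,000 (Calder), 44,100,000 (Stratus), …
Top 5: Cinder, Dune, Larkspur, Hale, Arden.
Vantage does not win → $0.

Vantage pays $0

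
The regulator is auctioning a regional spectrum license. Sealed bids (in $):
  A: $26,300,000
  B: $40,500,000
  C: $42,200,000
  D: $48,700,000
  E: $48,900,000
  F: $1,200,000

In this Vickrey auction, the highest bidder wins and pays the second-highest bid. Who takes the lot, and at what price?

E pays $48,700,000

Rule: the highest bidder wins and pays the second-highest bid.
Sorting bids: 48,900,000 (E) > 48,700,000 (D) > 42,200,000 (C) > 40,500,000 (B) > 26,300,000 (A) > 1,200,000 (F)
Second-price: E pays D's bid of $48,700,000.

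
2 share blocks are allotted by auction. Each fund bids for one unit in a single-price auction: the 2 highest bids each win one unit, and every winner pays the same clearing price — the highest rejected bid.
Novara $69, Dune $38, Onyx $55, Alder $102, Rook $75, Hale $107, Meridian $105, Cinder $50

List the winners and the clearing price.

Hale, Meridian; each pays $102

Ordering the bids: 107 (Hale), 105 (Meridian), 102 (Alder), 75 (Rook), …
Winners (2 units): Hale, Meridian.
Highest unsuccessful bid: $102 → clearing price.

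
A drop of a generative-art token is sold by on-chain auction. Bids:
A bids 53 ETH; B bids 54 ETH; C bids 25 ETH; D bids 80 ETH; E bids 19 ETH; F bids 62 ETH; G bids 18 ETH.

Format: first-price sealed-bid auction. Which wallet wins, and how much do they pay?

D pays 80 ETH

First-price sealed-bid auction: the highest bidder wins and pays their own bid.
Sorting bids: 80 (D) > 62 (F) > 54 (B) > 53 (A) > 25 (C) > 19 (E) > …
D is highest → pays own bid, 80 ETH.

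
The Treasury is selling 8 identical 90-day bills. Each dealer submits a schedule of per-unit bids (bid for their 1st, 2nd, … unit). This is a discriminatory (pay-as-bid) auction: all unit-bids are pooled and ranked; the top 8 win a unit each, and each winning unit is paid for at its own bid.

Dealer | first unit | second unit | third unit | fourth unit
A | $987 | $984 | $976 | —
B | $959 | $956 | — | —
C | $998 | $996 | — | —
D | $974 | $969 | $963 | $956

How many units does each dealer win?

A 3, C 2, D 3

Pooled unit-bids ranked (top 8): 998 (C-1), 996 (C-2), 987 (A-1), 984 (A-2), 976 (A-3), 974 (D-1), 969 (D-2), 963 (D-3)
Next rejected bid: $959 (not a price — pay-as-bid).
Allocation: A 3, C 2, D 3.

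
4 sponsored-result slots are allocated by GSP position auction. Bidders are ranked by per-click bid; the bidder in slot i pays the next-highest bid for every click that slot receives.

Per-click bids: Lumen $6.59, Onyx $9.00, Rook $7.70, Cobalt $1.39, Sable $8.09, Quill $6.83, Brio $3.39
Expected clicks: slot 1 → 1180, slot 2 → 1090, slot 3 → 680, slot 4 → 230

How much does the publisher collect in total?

Total revenue: $24099.30

Per-click bids in order: $9.00 (Onyx) > $8.09 (Sable) > $7.70 (Rook) > $6.83 (Quill) > $6.59 (Lumen) > …
Slot 1: Onyx pays $8.09 × 1180 = $9546.20
Slot 2: Sable pays $7.70 × 1090 = $8393.00
Slot 3: Rook pays $6.83 × 680 = $4644.40
Slot 4: Quill pays $6.59 × 230 = $1515.70
Total = $24099.30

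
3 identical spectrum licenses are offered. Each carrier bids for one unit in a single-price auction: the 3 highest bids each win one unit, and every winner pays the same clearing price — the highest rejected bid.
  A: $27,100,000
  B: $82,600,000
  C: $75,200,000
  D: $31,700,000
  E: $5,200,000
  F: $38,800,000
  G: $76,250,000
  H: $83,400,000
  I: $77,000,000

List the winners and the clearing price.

Sorting: 83,400,000 (H), 82,600,000 (B), 77,000,000 (I), 76,250,000 (G), 75,200,000 (C), …
Top 3: H, B, I.
Clearing price = highest rejected bid = $76,250,000.

H, B, I; each pays $76,250,000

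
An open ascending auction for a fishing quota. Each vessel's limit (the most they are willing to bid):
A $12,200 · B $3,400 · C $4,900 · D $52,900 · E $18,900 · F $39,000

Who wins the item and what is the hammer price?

D wins at $39,000

Sorting limits: 52,900 (D) > 39,000 (F) > 18,900 (E) > 12,200 (A) > 4,900 (C) > 3,400 (B)
F is the last rival to drop out, at $39,000; D remains and wins at that price.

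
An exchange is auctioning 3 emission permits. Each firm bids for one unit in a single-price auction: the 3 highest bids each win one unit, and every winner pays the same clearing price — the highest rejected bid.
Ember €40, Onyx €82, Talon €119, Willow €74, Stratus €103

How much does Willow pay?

Willow pays €0

Ordering the bids: 119 (Talon), 103 (Stratus), 82 (Onyx), 74 (Willow), 40 (Ember)
Winners (3 units): Talon, Stratus, Onyx.
Highest unsuccessful bid: €74 → clearing price.
Willow does not win → pays €0.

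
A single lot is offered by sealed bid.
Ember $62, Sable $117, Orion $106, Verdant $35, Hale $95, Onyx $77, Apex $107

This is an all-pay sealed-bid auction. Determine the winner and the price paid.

Bids in order: 117 (Sable) > 107 (Apex) > 106 (Orion) > 95 (Hale) > 77 (Onyx) > 62 (Ember) > …
Sable is highest and takes the item; every bidder forfeits their bid.

Sable pays $117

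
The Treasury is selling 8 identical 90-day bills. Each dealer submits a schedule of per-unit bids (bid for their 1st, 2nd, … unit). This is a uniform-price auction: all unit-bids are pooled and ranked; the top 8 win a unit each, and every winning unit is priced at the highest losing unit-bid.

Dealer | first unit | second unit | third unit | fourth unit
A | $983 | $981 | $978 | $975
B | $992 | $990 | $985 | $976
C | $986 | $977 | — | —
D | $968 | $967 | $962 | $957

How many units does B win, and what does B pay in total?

B: 3 units, pays $2,928

Pooled unit-bids ranked (top 8): 992 (B-1), 990 (B-2), 986 (C-1), 985 (B-3), 983 (A-1), 981 (A-2), 978 (A-3), 977 (C-2)
First bid not allocated: $976.
B wins 3 unit(s) at $976 each.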